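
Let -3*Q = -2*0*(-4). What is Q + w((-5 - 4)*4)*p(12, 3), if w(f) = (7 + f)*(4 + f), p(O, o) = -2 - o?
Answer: -4640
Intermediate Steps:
w(f) = (4 + f)*(7 + f)
Q = 0 (Q = -(-2*0)*(-4)/3 = -0*(-4) = -⅓*0 = 0)
Q + w((-5 - 4)*4)*p(12, 3) = 0 + (28 + ((-5 - 4)*4)² + 11*((-5 - 4)*4))*(-2 - 1*3) = 0 + (28 + (-9*4)² + 11*(-9*4))*(-2 - 3) = 0 + (28 + (-36)² + 11*(-36))*(-5) = 0 + (28 + 1296 - 396)*(-5) = 0 + 928*(-5) = 0 - 4640 = -4640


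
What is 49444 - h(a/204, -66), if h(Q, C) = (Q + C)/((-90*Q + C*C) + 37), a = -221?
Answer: 380620027/7698 ≈ 49444.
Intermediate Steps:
h(Q, C) = (C + Q)/(37 + C² - 90*Q) (h(Q, C) = (C + Q)/((-90*Q + C²) + 37) = (C + Q)/((C² - 90*Q) + 37) = (C + Q)/(37 + C² - 90*Q))
49444 - h(a/204, -66) = 49444 - (-66 - 221/204)/(37 + (-66)² - (-19890)/204) = 49444 - (-66 - 221*1/204)/(37 + 4356 - (-19890)/204) = 49444 - (-66 - 13/12)/(37 + 4356 - 90*(-13/12)) = 49444 - (-805)/((37 + 4356 + 195/2)*12) = 49444 - (-805)/(8981/2*12) = 49444 - 2*(-805)/(8981*12) = 49444 - 1*(-115/7698) = 49444 + 115/7698 = 380620027/7698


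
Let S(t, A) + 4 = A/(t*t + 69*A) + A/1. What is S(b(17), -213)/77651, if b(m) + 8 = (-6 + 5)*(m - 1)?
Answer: -1021348/365503257 ≈ -0.0027944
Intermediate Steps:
b(m) = -7 - m (b(m) = -8 + (-6 + 5)*(m - 1) = -8 - (-1 + m) = -8 + (1 - m) = -7 - m)
S(t, A) = -4 + A + A/(t² + 69*A) (S(t, A) = -4 + (A/(t*t + 69*A) + A/1) = -4 + (A/(t² + 69*A) + A*1) = -4 + (A/(t² + 69*A) + A) = -4 + (A + A/(t² + 69*A)) = -4 + A + A/(t² + 69*A))
S(b(17), -213)/77651 = ((-275*(-213) - 4*(-7 - 1*17)² + 69*(-213)² - 213*(-7 - 1*17)²)/((-7 - 1*17)² + 69*(-213)))/77651 = ((58575 - 4*(-7 - 17)² + 69*45369 - 213*(-7 - 17)²)/((-7 - 17)² - 14697))*(1/77651) = ((58575 - 4*(-24)² + 3130461 - 213*(-24)²)/((-24)² - 14697))*(1/77651) = ((58575 - 4*576 + 3130461 - 213*576)/(576 - 14697))*(1/77651) = ((58575 - 2304 + 3130461 - 122688)/(-14121))*(1/77651) = -1/14121*3064044*(1/77651) = -1021348/4707*1/77651 = -1021348/365503257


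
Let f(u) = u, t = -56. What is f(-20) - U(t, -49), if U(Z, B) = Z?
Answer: 36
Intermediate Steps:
f(-20) - U(t, -49) = -20 - 1*(-56) = -20 + 56 = 36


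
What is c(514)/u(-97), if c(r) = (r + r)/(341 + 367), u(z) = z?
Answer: -257/17169 ≈ -0.014969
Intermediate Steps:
c(r) = r/354 (c(r) = (2*r)/708 = r/354)
c(514)/u(-97) = ((1/354)*514)/(-97) = (257/177)*(-1/97) = -257/17169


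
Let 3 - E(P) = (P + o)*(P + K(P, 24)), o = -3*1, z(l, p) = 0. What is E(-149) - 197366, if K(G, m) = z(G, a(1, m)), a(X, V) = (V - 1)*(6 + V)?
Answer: -220011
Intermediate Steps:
a(X, V) = (-1 + V)*(6 + V)
K(G, m) = 0
o = -3
E(P) = 3 - P*(-3 + P) (E(P) = 3 - (P - 3)*(P + 0) = 3 - (-3 + P)*P = 3 - P*(-3 + P))
E(-149) - 197366 = (3 - 1*(-149)**2 + 3*(-149)) - 197366 = (3 - 1*22201 - 447) - 197366 = (3 - 22201 - 447) - 197366 = -22645 - 197366 = -220011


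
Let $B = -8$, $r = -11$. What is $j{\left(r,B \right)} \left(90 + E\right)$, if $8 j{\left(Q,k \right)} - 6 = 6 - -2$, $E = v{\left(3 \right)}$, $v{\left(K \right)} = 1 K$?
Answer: $\frac{651}{4} \approx 162.75$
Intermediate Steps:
$v{\left(K \right)} = K$
$E = 3$
$j{\left(Q,k \right)} = \frac{7}{4}$ ($j{\left(Q,k \right)} = \frac{3}{4} + \frac{6 - -2}{8} = \frac{3}{4} + \frac{6 + 2}{8} = \frac{3}{4} + \frac{1}{8} \cdot 8 = \frac{3}{4} + 1 = \frac{7}{4}$)
$j{\left(r,B \right)} \left(90 + E\right) = \frac{7 \left(90 + 3\right)}{4} = \frac{7}{4} \cdot 93 = \frac{651}{4}$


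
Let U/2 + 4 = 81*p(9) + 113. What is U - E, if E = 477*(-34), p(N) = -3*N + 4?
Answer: 12710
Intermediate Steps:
p(N) = 4 - 3*N
E = -16218
U = -3508 (U = -8 + 2*(81*(4 - 3*9) + 113) = -8 + 2*(81*(4 - 27) + 113) = -8 + 2*(81*(-23) + 113) = -8 + 2*(-1863 + 113) = -8 + 2*(-1750) = -8 - 3500 = -3508)
U - E = -3508 - 1*(-16218) = -3508 + 16218 = 12710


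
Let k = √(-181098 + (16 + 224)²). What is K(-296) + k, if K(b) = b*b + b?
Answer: 87320 + 3*I*√13722 ≈ 87320.0 + 351.42*I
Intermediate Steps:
K(b) = b + b² (K(b) = b² + b = b + b²)
k = 3*I*√13722 (k = √(-181098 + 240²) = √(-181098 + 57600) = √(-123498) = 3*I*√13722 ≈ 351.42*I)
K(-296) + k = -296*(1 - 296) + 3*I*√13722 = -296*(-295) + 3*I*√13722 = 87320 + 3*I*√13722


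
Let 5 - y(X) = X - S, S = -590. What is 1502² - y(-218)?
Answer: 2256371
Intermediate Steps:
y(X) = -585 - X (y(X) = 5 - (X - 1*(-590)) = 5 - (X + 590) = 5 - (590 + X) = 5 + (-590 - X) = -585 - X)
1502² - y(-218) = 1502² - (-585 - 1*(-218)) = 2256004 - (-585 + 218) = 2256004 - 1*(-367) = 2256004 + 367 = 2256371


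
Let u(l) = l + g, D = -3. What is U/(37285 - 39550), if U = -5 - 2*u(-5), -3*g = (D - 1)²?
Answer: -47/6795 ≈ -0.0069169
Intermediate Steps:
g = -16/3 (g = -(-3 - 1)²/3 = -⅓*(-4)² = -⅓*16 = -16/3 ≈ -5.3333)
u(l) = -16/3 + l (u(l) = l - 16/3 = -16/3 + l)
U = 47/3 (U = -5 - 2*(-16/3 - 5) = -5 - 2*(-31/3) = -5 + 62/3 = 47/3 ≈ 15.667)
U/(37285 - 39550) = 47/(3*(37285 - 39550)) = (47/3)/(-2265) = (47/3)*(-1/2265) = -47/6795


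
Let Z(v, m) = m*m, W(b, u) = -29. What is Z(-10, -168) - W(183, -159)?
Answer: 28253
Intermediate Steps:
Z(v, m) = m²
Z(-10, -168) - W(183, -159) = (-168)² - 1*(-29) = 28224 + 29 = 28253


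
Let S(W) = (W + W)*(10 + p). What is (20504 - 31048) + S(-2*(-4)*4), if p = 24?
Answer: -8368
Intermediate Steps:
S(W) = 68*W (S(W) = (W + W)*(10 + 24) = (2*W)*34 = 68*W)
(20504 - 31048) + S(-2*(-4)*4) = (20504 - 31048) + 68*(-2*(-4)*4) = -10544 + 68*(8*4) = -10544 + 68*32 = -10544 + 2176 = -8368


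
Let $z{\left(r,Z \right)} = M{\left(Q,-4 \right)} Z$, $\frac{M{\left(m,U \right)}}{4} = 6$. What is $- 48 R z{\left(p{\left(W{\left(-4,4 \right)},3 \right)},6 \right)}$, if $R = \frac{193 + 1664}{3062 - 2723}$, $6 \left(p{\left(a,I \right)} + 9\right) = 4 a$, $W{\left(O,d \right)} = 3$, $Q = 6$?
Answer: $- \frac{4278528}{113} \approx -37863.0$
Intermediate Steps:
$M{\left(m,U \right)} = 24$ ($M{\left(m,U \right)} = 4 \cdot 6 = 24$)
$p{\left(a,I \right)} = -9 + \frac{2 a}{3}$ ($p{\left(a,I \right)} = -9 + \frac{4 a}{6} = -9 + \frac{2 a}{3}$)
$R = \frac{619}{113}$ ($R = \frac{1857}{339} = 1857 \cdot \frac{1}{339} = \frac{619}{113} \approx 5.4779$)
$z{\left(r,Z \right)} = 24 Z$
$- 48 R z{\left(p{\left(W{\left(-4,4 \right)},3 \right)},6 \right)} = - 48 \frac{619 \cdot 24 \cdot 6}{113} = - 48 \cdot \frac{619}{113} \cdot 144 = \left(-48\right) \frac{89136}{113} = - \frac{4278528}{113}$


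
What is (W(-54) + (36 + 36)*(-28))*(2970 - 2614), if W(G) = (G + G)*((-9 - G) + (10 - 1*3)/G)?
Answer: -2442872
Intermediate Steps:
W(G) = 2*G*(-9 - G + 7/G) (W(G) = (2*G)*((-9 - G) + (10 - 3)/G) = (2*G)*((-9 - G) + 7/G) = (2*G)*(-9 - G + 7/G) = 2*G*(-9 - G + 7/G))
(W(-54) + (36 + 36)*(-28))*(2970 - 2614) = ((14 - 18*(-54) - 2*(-54)²) + (36 + 36)*(-28))*(2970 - 2614) = ((14 + 972 - 2*2916) + 72*(-28))*356 = ((14 + 972 - 5832) - 2016)*356 = (-4846 - 2016)*356 = -6862*356 = -2442872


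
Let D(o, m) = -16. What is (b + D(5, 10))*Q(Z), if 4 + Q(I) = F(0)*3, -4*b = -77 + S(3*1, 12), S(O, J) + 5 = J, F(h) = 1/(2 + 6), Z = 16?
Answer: -87/16 ≈ -5.4375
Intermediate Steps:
F(h) = ⅛ (F(h) = 1/8 = ⅛)
S(O, J) = -5 + J
b = 35/2 (b = -(-77 + (-5 + 12))/4 = -(-77 + 7)/4 = -¼*(-70) = 35/2 ≈ 17.500)
Q(I) = -29/8 (Q(I) = -4 + (⅛)*3 = -4 + 3/8 = -29/8)
(b + D(5, 10))*Q(Z) = (35/2 - 16)*(-29/8) = (3/2)*(-29/8) = -87/16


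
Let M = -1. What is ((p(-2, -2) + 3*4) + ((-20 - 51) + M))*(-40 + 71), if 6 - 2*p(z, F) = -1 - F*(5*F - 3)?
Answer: -2697/2 ≈ -1348.5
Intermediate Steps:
p(z, F) = 7/2 + F*(-3 + 5*F)/2 (p(z, F) = 3 - (-1 - F*(5*F - 3))/2 = 3 - (-1 - F*(-3 + 5*F))/2 = 3 + (½ + F*(-3 + 5*F)/2) = 7/2 + F*(-3 + 5*F)/2)
((p(-2, -2) + 3*4) + ((-20 - 51) + M))*(-40 + 71) = (((7/2 - 3/2*(-2) + (5/2)*(-2)²) + 3*4) + ((-20 - 51) - 1))*(-40 + 71) = (((7/2 + 3 + (5/2)*4) + 12) + (-71 - 1))*31 = (((7/2 + 3 + 10) + 12) - 72)*31 = ((33/2 + 12) - 72)*31 = (57/2 - 72)*31 = -87/2*31 = -2697/2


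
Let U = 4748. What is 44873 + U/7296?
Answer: 81849539/1824 ≈ 44874.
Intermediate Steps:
44873 + U/7296 = 44873 + 4748/7296 = 44873 + 4748*(1/7296) = 44873 + 1187/1824 = 81849539/1824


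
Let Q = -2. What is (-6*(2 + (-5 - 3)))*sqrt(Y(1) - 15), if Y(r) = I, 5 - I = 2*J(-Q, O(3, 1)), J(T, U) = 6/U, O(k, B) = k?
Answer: 36*I*sqrt(14) ≈ 134.7*I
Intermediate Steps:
I = 1 (I = 5 - 2*6/3 = 5 - 2*6*(1/3) = 5 - 2*2 = 5 - 1*4 = 5 - 4 = 1)
Y(r) = 1
(-6*(2 + (-5 - 3)))*sqrt(Y(1) - 15) = (-6*(2 + (-5 - 3)))*sqrt(1 - 15) = (-6*(2 - 8))*sqrt(-14) = (-6*(-6))*(I*sqrt(14)) = 36*(I*sqrt(14)) = 36*I*sqrt(14)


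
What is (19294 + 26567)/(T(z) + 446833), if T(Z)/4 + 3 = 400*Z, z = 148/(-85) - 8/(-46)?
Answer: 17931651/173726531 ≈ 0.10322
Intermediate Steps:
z = -3064/1955 (z = 148*(-1/85) - 8*(-1/46) = -148/85 + 4/23 = -3064/1955 ≈ -1.5673)
T(Z) = -12 + 1600*Z (T(Z) = -12 + 4*(400*Z) = -12 + 1600*Z)
(19294 + 26567)/(T(z) + 446833) = (19294 + 26567)/((-12 + 1600*(-3064/1955)) + 446833) = 45861/((-12 - 980480/391) + 446833) = 45861/(-985172/391 + 446833) = 45861/(173726531/391) = 45861*(391/173726531) = 17931651/173726531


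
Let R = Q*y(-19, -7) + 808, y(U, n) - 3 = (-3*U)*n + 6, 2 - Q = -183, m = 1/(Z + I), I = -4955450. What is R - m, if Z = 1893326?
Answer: -218458050407/3062124 ≈ -71342.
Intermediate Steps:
m = -1/3062124 (m = 1/(1893326 - 4955450) = 1/(-3062124) = -1/3062124 ≈ -3.2657e-7)
Q = 185 (Q = 2 - 1*(-183) = 2 + 183 = 185)
y(U, n) = 9 - 3*U*n (y(U, n) = 3 + ((-3*U)*n + 6) = 3 + (-3*U*n + 6) = 3 + (6 - 3*U*n) = 9 - 3*U*n)
R = -71342 (R = 185*(9 - 3*(-19)*(-7)) + 808 = 185*(9 - 399) + 808 = 185*(-390) + 808 = -72150 + 808 = -71342)
R - m = -71342 - 1*(-1/3062124) = -71342 + 1/3062124 = -218458050407/3062124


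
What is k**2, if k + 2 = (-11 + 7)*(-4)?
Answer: 196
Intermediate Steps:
k = 14 (k = -2 + (-11 + 7)*(-4) = -2 - 4*(-4) = -2 + 16 = 14)
k**2 = 14**2 = 196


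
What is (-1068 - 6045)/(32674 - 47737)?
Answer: 2371/5021 ≈ 0.47222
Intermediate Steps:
(-1068 - 6045)/(32674 - 47737) = -7113/(-15063) = -7113*(-1/15063) = 2371/5021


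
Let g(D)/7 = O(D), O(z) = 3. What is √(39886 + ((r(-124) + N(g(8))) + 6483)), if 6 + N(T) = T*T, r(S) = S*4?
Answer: 2*√11577 ≈ 215.19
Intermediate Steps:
r(S) = 4*S
g(D) = 21 (g(D) = 7*3 = 21)
N(T) = -6 + T² (N(T) = -6 + T*T = -6 + T²)
√(39886 + ((r(-124) + N(g(8))) + 6483)) = √(39886 + ((4*(-124) + (-6 + 21²)) + 6483)) = √(39886 + ((-496 + (-6 + 441)) + 6483)) = √(39886 + ((-496 + 435) + 6483)) = √(39886 + (-61 + 6483)) = √(39886 + 6422) = √46308 = 2*√11577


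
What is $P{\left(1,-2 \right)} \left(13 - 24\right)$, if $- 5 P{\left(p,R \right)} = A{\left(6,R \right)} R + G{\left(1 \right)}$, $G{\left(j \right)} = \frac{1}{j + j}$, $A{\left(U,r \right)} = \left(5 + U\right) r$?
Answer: $\frac{979}{10} \approx 97.9$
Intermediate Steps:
$A{\left(U,r \right)} = r \left(5 + U\right)$
$G{\left(j \right)} = \frac{1}{2 j}$
$P{\left(p,R \right)} = - \frac{1}{10} - \frac{11 R^{2}}{5}$ ($P{\left(p,R \right)} = - \frac{R \left(5 + 6\right) R + \frac{1}{2 \cdot 1}}{5} = - \frac{R 11 R + \frac{1}{2} \cdot 1}{5} = - \frac{11 R R + \frac{1}{2}}{5} = - \frac{11 R^{2} + \frac{1}{2}}{5} = - \frac{\frac{1}{2} + 11 R^{2}}{5} = - \frac{1}{10} - \frac{11 R^{2}}{5}$)
$P{\left(1,-2 \right)} \left(13 - 24\right) = \left(- \frac{1}{10} - \frac{11 \left(-2\right)^{2}}{5}\right) \left(13 - 24\right) = \left(- \frac{1}{10} - \frac{44}{5}\right) \left(-11\right) = \left(- \frac{89}{10}\right) \left(-11\right) = \frac{979}{10}$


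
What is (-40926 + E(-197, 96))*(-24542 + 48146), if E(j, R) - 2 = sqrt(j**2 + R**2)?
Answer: -965970096 + 118020*sqrt(1921) ≈ -9.6080e+8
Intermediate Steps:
E(j, R) = 2 + sqrt(R**2 + j**2) (E(j, R) = 2 + sqrt(j**2 + R**2) = 2 + sqrt(R**2 + j**2))
(-40926 + E(-197, 96))*(-24542 + 48146) = (-40926 + (2 + sqrt(96**2 + (-197)**2)))*(-24542 + 48146) = (-40926 + (2 + sqrt(9216 + 38809)))*23604 = (-40926 + (2 + sqrt(48025)))*23604 = (-40926 + (2 + 5*sqrt(1921)))*23604 = (-40924 + 5*sqrt(1921))*23604 = -965970096 + 118020*sqrt(1921)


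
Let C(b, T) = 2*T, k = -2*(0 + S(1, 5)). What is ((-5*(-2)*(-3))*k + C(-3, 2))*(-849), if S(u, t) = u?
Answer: -54336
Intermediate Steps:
k = -2 (k = -2*(0 + 1) = -2*1 = -2)
((-5*(-2)*(-3))*k + C(-3, 2))*(-849) = ((-5*(-2)*(-3))*(-2) + 2*2)*(-849) = ((10*(-3))*(-2) + 4)*(-849) = (-30*(-2) + 4)*(-849) = (60 + 4)*(-849) = 64*(-849) = -54336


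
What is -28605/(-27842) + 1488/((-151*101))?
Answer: 394825959/424618342 ≈ 0.92984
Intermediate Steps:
-28605/(-27842) + 1488/((-151*101)) = -28605*(-1/27842) + 1488/(-15251) = 28605/27842 + 1488*(-1/15251) = 28605/27842 - 1488/15251 = 394825959/424618342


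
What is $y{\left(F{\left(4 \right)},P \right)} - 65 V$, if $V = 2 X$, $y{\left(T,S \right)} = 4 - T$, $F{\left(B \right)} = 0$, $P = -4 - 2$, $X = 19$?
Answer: $-2466$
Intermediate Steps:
$P = -6$
$V = 38$ ($V = 2 \cdot 19 = 38$)
$y{\left(F{\left(4 \right)},P \right)} - 65 V = \left(4 - 0\right) - 2470 = \left(4 + 0\right) - 2470 = 4 - 2470 = -2466$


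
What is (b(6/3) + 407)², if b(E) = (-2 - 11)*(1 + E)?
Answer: 135424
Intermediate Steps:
b(E) = -13 - 13*E (b(E) = -13*(1 + E) = -13 - 13*E)
(b(6/3) + 407)² = ((-13 - 78/3) + 407)² = ((-13 - 13*2) + 407)² = ((-13 - 26) + 407)² = (-39 + 407)² = 368² = 135424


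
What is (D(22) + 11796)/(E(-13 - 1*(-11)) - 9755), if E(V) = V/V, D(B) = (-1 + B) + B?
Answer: -11839/9754 ≈ -1.2138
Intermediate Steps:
D(B) = -1 + 2*B
E(V) = 1
(D(22) + 11796)/(E(-13 - 1*(-11)) - 9755) = ((-1 + 2*22) + 11796)/(1 - 9755) = ((-1 + 44) + 11796)/(-9754) = (43 + 11796)*(-1/9754) = 11839*(-1/9754) = -11839/9754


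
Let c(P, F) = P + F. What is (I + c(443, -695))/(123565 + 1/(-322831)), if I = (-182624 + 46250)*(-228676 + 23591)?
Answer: 1504836973429013/6648435419 ≈ 2.2634e+5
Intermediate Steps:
c(P, F) = F + P
I = 27968261790 (I = -136374*(-205085) = 27968261790)
(I + c(443, -695))/(123565 + 1/(-322831)) = (27968261790 + (-695 + 443))/(123565 + 1/(-322831)) = (27968261790 - 252)/(123565 - 1/322831) = 27968261538/(39890612514/322831) = 27968261538*(322831/39890612514) = 1504836973429013/6648435419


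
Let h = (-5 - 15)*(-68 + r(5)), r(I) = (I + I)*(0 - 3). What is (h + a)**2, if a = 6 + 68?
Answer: 4137156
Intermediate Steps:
r(I) = -6*I (r(I) = (2*I)*(-3) = -6*I)
a = 74
h = 1960 (h = (-5 - 15)*(-68 - 6*5) = -20*(-68 - 30) = -20*(-98) = 1960)
(h + a)**2 = (1960 + 74)**2 = 2034**2 = 4137156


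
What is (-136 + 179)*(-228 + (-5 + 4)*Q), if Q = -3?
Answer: -9675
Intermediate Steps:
(-136 + 179)*(-228 + (-5 + 4)*Q) = (-136 + 179)*(-228 + (-5 + 4)*(-3)) = 43*(-228 - 1*(-3)) = 43*(-228 + 3) = 43*(-225) = -9675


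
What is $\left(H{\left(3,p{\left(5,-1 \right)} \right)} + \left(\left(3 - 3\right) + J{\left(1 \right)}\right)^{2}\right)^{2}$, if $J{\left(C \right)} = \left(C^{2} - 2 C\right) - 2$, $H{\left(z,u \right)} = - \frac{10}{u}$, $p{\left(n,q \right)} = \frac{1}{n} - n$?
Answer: $\frac{17689}{144} \approx 122.84$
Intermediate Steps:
$J{\left(C \right)} = -2 + C^{2} - 2 C$
$\left(H{\left(3,p{\left(5,-1 \right)} \right)} + \left(\left(3 - 3\right) + J{\left(1 \right)}\right)^{2}\right)^{2} = \left(- \frac{10}{\frac{1}{5} - 5} + \left(\left(3 - 3\right) - \left(4 - 1\right)\right)^{2}\right)^{2} = \left(- \frac{10}{\frac{1}{5} - 5} + \left(\left(3 - 3\right) - 3\right)^{2}\right)^{2} = \left(- \frac{10}{- \frac{24}{5}} + \left(0 - 3\right)^{2}\right)^{2} = \left(\left(-10\right) \left(- \frac{5}{24}\right) + \left(-3\right)^{2}\right)^{2} = \left(\frac{25}{12} + 9\right)^{2} = \left(\frac{133}{12}\right)^{2} = \frac{17689}{144}$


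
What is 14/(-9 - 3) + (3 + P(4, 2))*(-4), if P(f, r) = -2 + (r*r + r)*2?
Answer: -319/6 ≈ -53.167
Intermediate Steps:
P(f, r) = -2 + 2*r + 2*r² (P(f, r) = -2 + (r² + r)*2 = -2 + (r + r²)*2 = -2 + (2*r + 2*r²) = -2 + 2*r + 2*r²)
14/(-9 - 3) + (3 + P(4, 2))*(-4) = 14/(-9 - 3) + (3 + (-2 + 2*2 + 2*2²))*(-4) = 14/(-12) + (3 + (-2 + 4 + 2*4))*(-4) = -1/12*14 + (3 + (-2 + 4 + 8))*(-4) = -7/6 + (3 + 10)*(-4) = -7/6 + 13*(-4) = -7/6 - 52 = -319/6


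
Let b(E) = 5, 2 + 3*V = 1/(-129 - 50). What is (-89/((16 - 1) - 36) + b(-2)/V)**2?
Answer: 597020356/56836521 ≈ 10.504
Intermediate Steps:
V = -359/537 (V = -2/3 + 1/(3*(-129 - 50)) = -2/3 + (1/3)/(-179) = -2/3 + (1/3)*(-1/179) = -2/3 - 1/537 = -359/537 ≈ -0.66853)
(-89/((16 - 1) - 36) + b(-2)/V)**2 = (-89/((16 - 1) - 36) + 5/(-359/537))**2 = (-89/(15 - 36) + 5*(-537/359))**2 = (-89/(-21) - 2685/359)**2 = (-89*(-1/21) - 2685/359)**2 = (89/21 - 2685/359)**2 = (-24434/7539)**2 = 597020356/56836521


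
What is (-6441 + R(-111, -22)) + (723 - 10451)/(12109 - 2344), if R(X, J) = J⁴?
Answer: 2224603747/9765 ≈ 2.2781e+5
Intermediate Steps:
(-6441 + R(-111, -22)) + (723 - 10451)/(12109 - 2344) = (-6441 + (-22)⁴) + (723 - 10451)/(12109 - 2344) = (-6441 + 234256) - 9728/9765 = 227815 - 9728*1/9765 = 227815 - 9728/9765 = 2224603747/9765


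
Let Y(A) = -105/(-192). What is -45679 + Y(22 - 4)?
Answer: -2923421/64 ≈ -45678.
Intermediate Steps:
Y(A) = 35/64 (Y(A) = -105*(-1/192) = 35/64)
-45679 + Y(22 - 4) = -45679 + 35/64 = -2923421/64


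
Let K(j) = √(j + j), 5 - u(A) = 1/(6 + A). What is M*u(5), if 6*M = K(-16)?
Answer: 36*I*√2/11 ≈ 4.6283*I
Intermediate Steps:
u(A) = 5 - 1/(6 + A)
K(j) = √2*√j (K(j) = √(2*j) = √2*√j)
M = 2*I*√2/3 (M = (√2*√(-16))/6 = (√2*(4*I))/6 = (4*I*√2)/6 = 2*I*√2/3 ≈ 0.94281*I)
M*u(5) = (2*I*√2/3)*((29 + 5*5)/(6 + 5)) = (2*I*√2/3)*((29 + 25)/11) = (2*I*√2/3)*((1/11)*54) = (2*I*√2/3)*(54/11) = 36*I*√2/11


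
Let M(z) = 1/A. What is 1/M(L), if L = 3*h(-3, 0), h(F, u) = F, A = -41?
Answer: -41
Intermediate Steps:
L = -9 (L = 3*(-3) = -9)
M(z) = -1/41 (M(z) = 1/(-41) = -1/41)
1/M(L) = 1/(-1/41) = -41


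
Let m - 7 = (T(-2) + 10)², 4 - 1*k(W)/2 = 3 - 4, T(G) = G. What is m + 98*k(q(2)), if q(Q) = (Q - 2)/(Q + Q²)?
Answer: 1051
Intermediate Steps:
q(Q) = (-2 + Q)/(Q + Q²)
k(W) = 10 (k(W) = 8 - 2*(3 - 4) = 8 - 2*(-1) = 8 + 2 = 10)
m = 71 (m = 7 + (-2 + 10)² = 7 + 8² = 7 + 64 = 71)
m + 98*k(q(2)) = 71 + 98*10 = 71 + 980 = 1051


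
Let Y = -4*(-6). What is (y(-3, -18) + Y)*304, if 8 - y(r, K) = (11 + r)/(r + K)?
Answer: 206720/21 ≈ 9843.8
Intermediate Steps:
Y = 24
y(r, K) = 8 - (11 + r)/(K + r) (y(r, K) = 8 - (11 + r)/(r + K) = 8 - (11 + r)/(K + r))
(y(-3, -18) + Y)*304 = ((-11 + 7*(-3) + 8*(-18))/(-18 - 3) + 24)*304 = ((-11 - 21 - 144)/(-21) + 24)*304 = (-1/21*(-176) + 24)*304 = (176/21 + 24)*304 = (680/21)*304 = 206720/21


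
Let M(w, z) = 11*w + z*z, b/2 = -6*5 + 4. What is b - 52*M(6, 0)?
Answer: -3484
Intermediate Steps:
b = -52 (b = 2*(-6*5 + 4) = 2*(-30 + 4) = 2*(-26) = -52)
M(w, z) = z**2 + 11*w (M(w, z) = 11*w + z**2 = z**2 + 11*w)
b - 52*M(6, 0) = -52 - 52*(0**2 + 11*6) = -52 - 52*(0 + 66) = -52 - 52*66 = -52 - 3432 = -3484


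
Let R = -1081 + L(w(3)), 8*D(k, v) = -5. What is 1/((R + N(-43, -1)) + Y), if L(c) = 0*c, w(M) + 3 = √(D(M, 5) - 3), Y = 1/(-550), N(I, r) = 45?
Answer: -550/569801 ≈ -0.00096525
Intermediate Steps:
D(k, v) = -5/8 (D(k, v) = (⅛)*(-5) = -5/8)
Y = -1/550 ≈ -0.0018182
w(M) = -3 + I*√58/4 (w(M) = -3 + √(-5/8 - 3) = -3 + √(-29/8) = -3 + I*√58/4)
L(c) = 0
R = -1081 (R = -1081 + 0 = -1081)
1/((R + N(-43, -1)) + Y) = 1/((-1081 + 45) - 1/550) = 1/(-1036 - 1/550) = 1/(-569801/550) = -550/569801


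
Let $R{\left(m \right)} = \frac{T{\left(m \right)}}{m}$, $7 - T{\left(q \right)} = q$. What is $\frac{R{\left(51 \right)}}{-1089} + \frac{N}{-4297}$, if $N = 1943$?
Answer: $- \frac{9793019}{21695553} \approx -0.45138$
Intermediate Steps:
$T{\left(q \right)} = 7 - q$
$R{\left(m \right)} = \frac{7 - m}{m}$
$\frac{R{\left(51 \right)}}{-1089} + \frac{N}{-4297} = \frac{\frac{1}{51} \left(7 - 51\right)}{-1089} + \frac{1943}{-4297} = \frac{7 - 51}{51} \left(- \frac{1}{1089}\right) + 1943 \left(- \frac{1}{4297}\right) = \frac{1}{51} \left(-44\right) \left(- \frac{1}{1089}\right) - \frac{1943}{4297} = \left(- \frac{44}{51}\right) \left(- \frac{1}{1089}\right) - \frac{1943}{4297} = \frac{4}{5049} - \frac{1943}{4297} = - \frac{9793019}{21695553}$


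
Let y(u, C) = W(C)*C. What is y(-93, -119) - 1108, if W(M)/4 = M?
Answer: 55536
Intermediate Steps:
W(M) = 4*M
y(u, C) = 4*C² (y(u, C) = (4*C)*C = 4*C²)
y(-93, -119) - 1108 = 4*(-119)² - 1108 = 4*14161 - 1108 = 56644 - 1108 = 55536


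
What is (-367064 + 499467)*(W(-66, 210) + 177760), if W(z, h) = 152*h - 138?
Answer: 27743989426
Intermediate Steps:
W(z, h) = -138 + 152*h
(-367064 + 499467)*(W(-66, 210) + 177760) = (-367064 + 499467)*((-138 + 152*210) + 177760) = 132403*((-138 + 31920) + 177760) = 132403*(31782 + 177760) = 132403*209542 = 27743989426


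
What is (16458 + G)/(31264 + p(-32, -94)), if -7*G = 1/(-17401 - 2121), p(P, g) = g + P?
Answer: 2249051533/4255132252 ≈ 0.52855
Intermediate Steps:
p(P, g) = P + g
G = 1/136654 (G = -1/(7*(-17401 - 2121)) = -⅐/(-19522) = -⅐*(-1/19522) = 1/136654 ≈ 7.3178e-6)
(16458 + G)/(31264 + p(-32, -94)) = (16458 + 1/136654)/(31264 + (-32 - 94)) = 2249051533/(136654*(31264 - 126)) = (2249051533/136654)/31138 = (2249051533/136654)*(1/31138) = 2249051533/4255132252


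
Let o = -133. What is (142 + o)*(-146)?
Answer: -1314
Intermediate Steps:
(142 + o)*(-146) = (142 - 133)*(-146) = 9*(-146) = -1314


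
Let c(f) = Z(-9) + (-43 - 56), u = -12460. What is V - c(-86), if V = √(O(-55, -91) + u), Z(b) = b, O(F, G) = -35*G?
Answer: 108 + 5*I*√371 ≈ 108.0 + 96.307*I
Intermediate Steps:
V = 5*I*√371 (V = √(-35*(-91) - 12460) = √(3185 - 12460) = √(-9275) = 5*I*√371 ≈ 96.307*I)
c(f) = -108 (c(f) = -9 + (-43 - 56) = -9 - 99 = -108)
V - c(-86) = 5*I*√371 - 1*(-108) = 5*I*√371 + 108 = 108 + 5*I*√371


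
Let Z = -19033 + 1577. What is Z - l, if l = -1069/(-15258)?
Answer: -266344717/15258 ≈ -17456.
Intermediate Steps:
Z = -17456
l = 1069/15258 (l = -1069*(-1/15258) = 1069/15258 ≈ 0.070062)
Z - l = -17456 - 1*1069/15258 = -17456 - 1069/15258 = -266344717/15258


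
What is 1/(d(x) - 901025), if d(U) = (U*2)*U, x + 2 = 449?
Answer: -1/501407 ≈ -1.9944e-6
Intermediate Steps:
x = 447 (x = -2 + 449 = 447)
d(U) = 2*U² (d(U) = (2*U)*U = 2*U²)
1/(d(x) - 901025) = 1/(2*447² - 901025) = 1/(2*199809 - 901025) = 1/(399618 - 901025) = 1/(-501407) = -1/501407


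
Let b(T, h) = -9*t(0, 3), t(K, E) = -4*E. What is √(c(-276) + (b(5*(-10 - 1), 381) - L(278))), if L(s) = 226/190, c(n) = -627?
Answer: I*√4694710/95 ≈ 22.808*I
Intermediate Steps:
b(T, h) = 108 (b(T, h) = -(-36)*3 = -9*(-12) = 108)
L(s) = 113/95 (L(s) = 226*(1/190) = 113/95)
√(c(-276) + (b(5*(-10 - 1), 381) - L(278))) = √(-627 + (108 - 1*113/95)) = √(-627 + (108 - 113/95)) = √(-627 + 10147/95) = √(-49418/95) = I*√4694710/95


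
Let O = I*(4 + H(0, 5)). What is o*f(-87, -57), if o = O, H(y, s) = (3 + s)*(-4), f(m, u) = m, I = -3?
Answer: -7308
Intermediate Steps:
H(y, s) = -12 - 4*s
O = 84 (O = -3*(4 + (-12 - 4*5)) = -3*(4 + (-12 - 20)) = -3*(4 - 32) = -3*(-28) = 84)
o = 84
o*f(-87, -57) = 84*(-87) = -7308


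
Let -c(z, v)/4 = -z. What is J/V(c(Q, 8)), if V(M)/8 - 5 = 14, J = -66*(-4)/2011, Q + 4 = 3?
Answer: 33/38209 ≈ 0.00086367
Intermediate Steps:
Q = -1 (Q = -4 + 3 = -1)
c(z, v) = 4*z (c(z, v) = -(-4)*z = 4*z)
J = 264/2011 (J = 264*(1/2011) = 264/2011 ≈ 0.13128)
V(M) = 152 (V(M) = 40 + 8*14 = 40 + 112 = 152)
J/V(c(Q, 8)) = (264/2011)/152 = (264/2011)*(1/152) = 33/38209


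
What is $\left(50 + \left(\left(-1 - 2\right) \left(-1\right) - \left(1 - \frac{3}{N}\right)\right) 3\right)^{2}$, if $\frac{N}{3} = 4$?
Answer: $\frac{51529}{16} \approx 3220.6$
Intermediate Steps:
$N = 12$ ($N = 3 \cdot 4 = 12$)
$\left(50 + \left(\left(-1 - 2\right) \left(-1\right) - \left(1 - \frac{3}{N}\right)\right) 3\right)^{2} = \left(50 + \left(\left(-1 - 2\right) \left(-1\right) - \left(1 - \frac{3}{12}\right)\right) 3\right)^{2} = \left(50 + \left(\left(-3\right) \left(-1\right) + \left(3 \cdot \frac{1}{12} - 1\right)\right) 3\right)^{2} = \left(50 + \left(3 + \left(\frac{1}{4} - 1\right)\right) 3\right)^{2} = \left(50 + \left(3 - \frac{3}{4}\right) 3\right)^{2} = \left(50 + \frac{9}{4} \cdot 3\right)^{2} = \left(50 + \frac{27}{4}\right)^{2} = \left(\frac{227}{4}\right)^{2} = \frac{51529}{16}$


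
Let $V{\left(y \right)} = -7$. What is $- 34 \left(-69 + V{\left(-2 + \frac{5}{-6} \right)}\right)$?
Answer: $2584$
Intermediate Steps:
$- 34 \left(-69 + V{\left(-2 + \frac{5}{-6} \right)}\right) = - 34 \left(-69 - 7\right) = \left(-34\right) \left(-76\right) = 2584$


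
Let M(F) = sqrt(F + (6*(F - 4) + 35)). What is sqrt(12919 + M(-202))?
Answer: sqrt(12919 + I*sqrt(1403)) ≈ 113.66 + 0.1648*I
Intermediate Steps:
M(F) = sqrt(11 + 7*F) (M(F) = sqrt(F + (6*(-4 + F) + 35)) = sqrt(F + ((-24 + 6*F) + 35)) = sqrt(F + (11 + 6*F)) = sqrt(11 + 7*F))
sqrt(12919 + M(-202)) = sqrt(12919 + sqrt(11 + 7*(-202))) = sqrt(12919 + sqrt(11 - 1414)) = sqrt(12919 + sqrt(-1403)) = sqrt(12919 + I*sqrt(1403))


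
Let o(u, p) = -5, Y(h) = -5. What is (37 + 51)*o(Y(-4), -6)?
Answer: -440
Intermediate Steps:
(37 + 51)*o(Y(-4), -6) = (37 + 51)*(-5) = 88*(-5) = -440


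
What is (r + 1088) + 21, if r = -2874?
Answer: -1765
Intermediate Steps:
(r + 1088) + 21 = (-2874 + 1088) + 21 = -1786 + 21 = -1765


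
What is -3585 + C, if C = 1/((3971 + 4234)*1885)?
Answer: -55447133624/15466425 ≈ -3585.0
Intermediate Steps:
C = 1/15466425 (C = (1/1885)/8205 = (1/8205)*(1/1885) = 1/15466425 ≈ 6.4656e-8)
-3585 + C = -3585 + 1/15466425 = -55447133624/15466425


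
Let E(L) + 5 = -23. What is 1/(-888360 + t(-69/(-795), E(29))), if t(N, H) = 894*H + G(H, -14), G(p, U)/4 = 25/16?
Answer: -4/3653543 ≈ -1.0948e-6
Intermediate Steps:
G(p, U) = 25/4 (G(p, U) = 4*(25/16) = 25/4)
E(L) = -28 (E(L) = -5 - 23 = -28)
t(N, H) = 25/4 + 894*H (t(N, H) = 894*H + 25/4 = 25/4 + 894*H)
1/(-888360 + t(-69/(-795), E(29))) = 1/(-888360 + (25/4 + 894*(-28))) = 1/(-888360 + (25/4 - 25032)) = 1/(-888360 - 100103/4) = 1/(-3653543/4) = -4/3653543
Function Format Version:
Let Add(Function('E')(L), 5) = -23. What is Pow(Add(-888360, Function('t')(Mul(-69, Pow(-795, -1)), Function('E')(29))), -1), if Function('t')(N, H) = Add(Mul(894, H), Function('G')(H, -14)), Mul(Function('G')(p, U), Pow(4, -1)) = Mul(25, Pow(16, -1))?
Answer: Rational(-4, 3653543) ≈ -1.0948e-6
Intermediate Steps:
Function('G')(p, U) = Rational(25, 4) (Function('G')(p, U) = Mul(4, Mul(25, Pow(16, -1))) = Mul(4, Mul(25, Rational(1, 16))) = Mul(4, Rational(25, 16)) = Rational(25, 4))
Function('E')(L) = -28 (Function('E')(L) = Add(-5, -23) = -28)
Function('t')(N, H) = Add(Rational(25, 4), Mul(894, H)) (Function('t')(N, H) = Add(Mul(894, H), Rational(25, 4)) = Add(Rational(25, 4), Mul(894, H)))
Pow(Add(-888360, Function('t')(Mul(-69, Pow(-795, -1)), Function('E')(29))), -1) = Pow(Add(-888360, Add(Rational(25, 4), Mul(894, -28))), -1) = Pow(Add(-888360, Add(Rational(25, 4), -25032)), -1) = Pow(Add(-888360, Rational(-100103, 4)), -1) = Pow(Rational(-3653543, 4), -1) = Rational(-4, 3653543)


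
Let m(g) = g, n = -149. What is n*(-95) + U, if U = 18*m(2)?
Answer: 14191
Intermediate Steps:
U = 36 (U = 18*2 = 36)
n*(-95) + U = -149*(-95) + 36 = 14155 + 36 = 14191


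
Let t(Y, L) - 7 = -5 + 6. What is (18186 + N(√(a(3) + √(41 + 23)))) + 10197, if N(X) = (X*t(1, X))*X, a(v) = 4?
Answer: 28479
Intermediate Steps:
t(Y, L) = 8 (t(Y, L) = 7 + (-5 + 6) = 7 + 1 = 8)
N(X) = 8*X² (N(X) = (X*8)*X = (8*X)*X = 8*X²)
(18186 + N(√(a(3) + √(41 + 23)))) + 10197 = (18186 + 8*(√(4 + √(41 + 23)))²) + 10197 = (18186 + 8*(√(4 + √64))²) + 10197 = (18186 + 8*(√(4 + 8))²) + 10197 = (18186 + 8*(√12)²) + 10197 = (18186 + 8*(2*√3)²) + 10197 = (18186 + 8*12) + 10197 = (18186 + 96) + 10197 = 18282 + 10197 = 28479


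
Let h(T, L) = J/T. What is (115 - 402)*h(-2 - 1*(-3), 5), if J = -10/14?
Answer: 205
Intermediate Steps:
J = -5/7 (J = -10*1/14 = -5/7 ≈ -0.71429)
h(T, L) = -5/(7*T)
(115 - 402)*h(-2 - 1*(-3), 5) = (115 - 402)*(-5/(7*(-2 - 1*(-3)))) = -(-205)/(-2 + 3) = -(-205)/1 = -(-205) = -287*(-5/7) = 205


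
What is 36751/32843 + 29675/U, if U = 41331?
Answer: 2493571606/1357434033 ≈ 1.8370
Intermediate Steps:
36751/32843 + 29675/U = 36751/32843 + 29675/41331 = 2493571606/1357434033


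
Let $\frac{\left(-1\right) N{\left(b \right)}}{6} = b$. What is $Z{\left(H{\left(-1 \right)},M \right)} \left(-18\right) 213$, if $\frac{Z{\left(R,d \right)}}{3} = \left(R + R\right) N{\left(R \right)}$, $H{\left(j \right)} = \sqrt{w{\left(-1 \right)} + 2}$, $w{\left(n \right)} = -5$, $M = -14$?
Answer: $-414072$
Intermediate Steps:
$N{\left(b \right)} = - 6 b$
$H{\left(j \right)} = i \sqrt{3}$ ($H{\left(j \right)} = \sqrt{-5 + 2} = \sqrt{-3} = i \sqrt{3}$)
$Z{\left(R,d \right)} = - 36 R^{2}$ ($Z{\left(R,d \right)} = 3 \left(R + R\right) \left(- 6 R\right) = 3 \cdot 2 R \left(- 6 R\right) = 3 \left(- 12 R^{2}\right) = - 36 R^{2}$)
$Z{\left(H{\left(-1 \right)},M \right)} \left(-18\right) 213 = - 36 \left(i \sqrt{3}\right)^{2} \left(-18\right) 213 = \left(-36\right) \left(-3\right) \left(-18\right) 213 = 108 \left(-18\right) 213 = \left(-1944\right) 213 = -414072$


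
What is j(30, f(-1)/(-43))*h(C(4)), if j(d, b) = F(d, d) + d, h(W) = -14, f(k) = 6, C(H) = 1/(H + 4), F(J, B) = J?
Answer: -840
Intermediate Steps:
C(H) = 1/(4 + H)
j(d, b) = 2*d (j(d, b) = d + d = 2*d)
j(30, f(-1)/(-43))*h(C(4)) = (2*30)*(-14) = 60*(-14) = -840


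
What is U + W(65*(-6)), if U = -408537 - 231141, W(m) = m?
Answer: -640068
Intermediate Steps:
U = -639678
U + W(65*(-6)) = -639678 + 65*(-6) = -639678 - 390 = -640068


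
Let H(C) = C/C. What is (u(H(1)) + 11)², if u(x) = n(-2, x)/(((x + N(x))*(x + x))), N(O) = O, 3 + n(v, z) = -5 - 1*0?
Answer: 81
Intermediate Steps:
H(C) = 1
n(v, z) = -8 (n(v, z) = -3 + (-5 - 1*0) = -3 + (-5 + 0) = -3 - 5 = -8)
u(x) = -2/x² (u(x) = -8/(x + x)² = -8*1/(4*x²) = -2/x²)
(u(H(1)) + 11)² = (-2/1² + 11)² = (-2*1 + 11)² = (-2 + 11)² = 9² = 81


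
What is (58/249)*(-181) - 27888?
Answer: -6954610/249 ≈ -27930.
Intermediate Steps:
(58/249)*(-181) - 27888 = -10498/249 - 27888 = -6954610/249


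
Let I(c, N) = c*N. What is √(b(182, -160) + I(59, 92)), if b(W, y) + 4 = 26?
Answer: 5*√218 ≈ 73.824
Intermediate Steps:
I(c, N) = N*c
b(W, y) = 22 (b(W, y) = -4 + 26 = 22)
√(b(182, -160) + I(59, 92)) = √(22 + 92*59) = √(22 + 5428) = √5450 = 5*√218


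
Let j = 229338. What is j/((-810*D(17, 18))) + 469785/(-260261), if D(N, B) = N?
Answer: -1225123642/66366555 ≈ -18.460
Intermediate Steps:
j/((-810*D(17, 18))) + 469785/(-260261) = 229338/((-810*17)) + 469785/(-260261) = 229338/(-13770) + 469785*(-1/260261) = 229338*(-1/13770) - 469785/260261 = -4247/255 - 469785/260261 = -1225123642/66366555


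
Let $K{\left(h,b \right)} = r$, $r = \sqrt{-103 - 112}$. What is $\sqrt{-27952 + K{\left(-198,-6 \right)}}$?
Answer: $\sqrt{-27952 + i \sqrt{215}} \approx 0.0439 + 167.19 i$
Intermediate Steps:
$r = i \sqrt{215}$ ($r = \sqrt{-215} = i \sqrt{215} \approx 14.663 i$)
$K{\left(h,b \right)} = i \sqrt{215}$
$\sqrt{-27952 + K{\left(-198,-6 \right)}} = \sqrt{-27952 + i \sqrt{215}}$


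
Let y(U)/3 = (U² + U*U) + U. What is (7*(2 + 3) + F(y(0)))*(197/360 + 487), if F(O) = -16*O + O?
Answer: 1228619/72 ≈ 17064.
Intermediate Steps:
y(U) = 3*U + 6*U² (y(U) = 3*((U² + U*U) + U) = 3*((U² + U²) + U) = 3*(2*U² + U) = 3*(U + 2*U²) = 3*U + 6*U²)
F(O) = -15*O
(7*(2 + 3) + F(y(0)))*(197/360 + 487) = (7*(2 + 3) - 45*0*(1 + 2*0))*(197/360 + 487) = (7*5 - 45*0*(1 + 0))*(197*(1/360) + 487) = (35 - 45*0)*(197/360 + 487) = (35 - 15*0)*(175517/360) = (35 + 0)*(175517/360) = 35*(175517/360) = 1228619/72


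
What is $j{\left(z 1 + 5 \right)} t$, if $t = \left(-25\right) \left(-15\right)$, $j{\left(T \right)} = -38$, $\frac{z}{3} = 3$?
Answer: $-14250$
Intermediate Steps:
$z = 9$ ($z = 3 \cdot 3 = 9$)
$t = 375$
$j{\left(z 1 + 5 \right)} t = \left(-38\right) 375 = -14250$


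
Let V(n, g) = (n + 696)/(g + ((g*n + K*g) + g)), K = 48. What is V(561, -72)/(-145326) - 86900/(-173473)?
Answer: 185189227006787/369681451871472 ≈ 0.50094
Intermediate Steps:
V(n, g) = (696 + n)/(50*g + g*n) (V(n, g) = (n + 696)/(g + ((g*n + 48*g) + g)) = (696 + n)/(g + ((48*g + g*n) + g)) = (696 + n)/(g + (49*g + g*n)) = (696 + n)/(50*g + g*n))
V(561, -72)/(-145326) - 86900/(-173473) = ((696 + 561)/((-72)*(50 + 561)))/(-145326) - 86900/(-173473) = -1/72*1257/611*(-1/145326) - 86900*(-1/173473) = -1/72*1/611*1257*(-1/145326) + 86900/173473 = -419/14664*(-1/145326) + 86900/173473 = 419/2131060464 + 86900/173473 = 185189227006787/369681451871472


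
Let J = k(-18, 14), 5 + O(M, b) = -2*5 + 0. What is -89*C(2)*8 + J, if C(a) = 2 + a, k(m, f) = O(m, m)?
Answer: -2863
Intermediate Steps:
O(M, b) = -15 (O(M, b) = -5 + (-2*5 + 0) = -5 + (-10 + 0) = -5 - 10 = -15)
k(m, f) = -15
J = -15
-89*C(2)*8 + J = -89*(2 + 2)*8 - 15 = -356*8 - 15 = -89*32 - 15 = -2848 - 15 = -2863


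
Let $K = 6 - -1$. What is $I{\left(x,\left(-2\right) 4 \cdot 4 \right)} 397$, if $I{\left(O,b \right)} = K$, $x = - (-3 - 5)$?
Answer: $2779$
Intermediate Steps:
$K = 7$ ($K = 6 + 1 = 7$)
$x = 8$ ($x = \left(-1\right) \left(-8\right) = 8$)
$I{\left(O,b \right)} = 7$
$I{\left(x,\left(-2\right) 4 \cdot 4 \right)} 397 = 7 \cdot 397 = 2779$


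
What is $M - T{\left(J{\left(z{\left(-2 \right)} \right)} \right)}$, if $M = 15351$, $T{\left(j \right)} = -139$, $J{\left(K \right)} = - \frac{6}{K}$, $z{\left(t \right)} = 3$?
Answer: $15490$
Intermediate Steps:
$M - T{\left(J{\left(z{\left(-2 \right)} \right)} \right)} = 15351 - -139 = 15351 + 139 = 15490$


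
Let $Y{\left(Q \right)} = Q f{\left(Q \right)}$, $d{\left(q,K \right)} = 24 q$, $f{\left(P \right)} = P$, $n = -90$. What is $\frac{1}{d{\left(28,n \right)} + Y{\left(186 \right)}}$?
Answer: $\frac{1}{35268} \approx 2.8354 \cdot 10^{-5}$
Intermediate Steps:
$Y{\left(Q \right)} = Q^{2}$ ($Y{\left(Q \right)} = Q Q = Q^{2}$)
$\frac{1}{d{\left(28,n \right)} + Y{\left(186 \right)}} = \frac{1}{24 \cdot 28 + 186^{2}} = \frac{1}{672 + 34596} = \frac{1}{35268}$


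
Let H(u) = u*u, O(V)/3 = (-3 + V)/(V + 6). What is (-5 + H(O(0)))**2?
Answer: 121/16 ≈ 7.5625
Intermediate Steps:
O(V) = 3*(-3 + V)/(6 + V) (O(V) = 3*((-3 + V)/(V + 6)) = 3*((-3 + V)/(6 + V)) = 3*(-3 + V)/(6 + V))
H(u) = u**2
(-5 + H(O(0)))**2 = (-5 + (3*(-3 + 0)/(6 + 0))**2)**2 = (-5 + (3*(-3)/6)**2)**2 = (-5 + (3*(1/6)*(-3))**2)**2 = (-5 + (-3/2)**2)**2 = (-5 + 9/4)**2 = (-11/4)**2 = 121/16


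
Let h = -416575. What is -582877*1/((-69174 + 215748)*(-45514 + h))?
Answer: 582877/67730233086 ≈ 8.6059e-6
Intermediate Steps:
-582877*1/((-69174 + 215748)*(-45514 + h)) = -582877*1/((-69174 + 215748)*(-45514 - 416575)) = -582877/((-462089*146574)) = -582877/(-67730233086) = -582877*(-1/67730233086) = 582877/67730233086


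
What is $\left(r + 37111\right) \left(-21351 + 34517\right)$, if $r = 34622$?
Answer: $944436678$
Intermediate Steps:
$\left(r + 37111\right) \left(-21351 + 34517\right) = \left(34622 + 37111\right) \left(-21351 + 34517\right) = 71733 \cdot 13166 = 944436678$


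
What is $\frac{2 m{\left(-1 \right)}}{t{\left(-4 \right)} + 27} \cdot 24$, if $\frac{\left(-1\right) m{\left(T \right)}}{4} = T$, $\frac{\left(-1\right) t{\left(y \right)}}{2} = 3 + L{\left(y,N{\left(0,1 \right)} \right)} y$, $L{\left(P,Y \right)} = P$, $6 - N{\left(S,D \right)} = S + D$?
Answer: $- \frac{192}{11} \approx -17.455$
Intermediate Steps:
$N{\left(S,D \right)} = 6 - D - S$ ($N{\left(S,D \right)} = 6 - \left(S + D\right) = 6 - \left(D + S\right) = 6 - D - S$)
$t{\left(y \right)} = -6 - 2 y^{2}$ ($t{\left(y \right)} = - 2 \left(3 + y y\right) = - 2 \left(3 + y^{2}\right) = -6 - 2 y^{2}$)
$m{\left(T \right)} = - 4 T$
$\frac{2 m{\left(-1 \right)}}{t{\left(-4 \right)} + 27} \cdot 24 = \frac{2 \left(\left(-4\right) \left(-1\right)\right)}{\left(-6 - 2 \left(-4\right)^{2}\right) + 27} \cdot 24 = \frac{2 \cdot 4}{\left(-6 - 32\right) + 27} \cdot 24 = \frac{1}{\left(-6 - 32\right) + 27} \cdot 8 \cdot 24 = \frac{1}{-38 + 27} \cdot 8 \cdot 24 = \frac{1}{-11} \cdot 8 \cdot 24 = \left(- \frac{1}{11}\right) 8 \cdot 24 = \left(- \frac{8}{11}\right) 24 = - \frac{192}{11}$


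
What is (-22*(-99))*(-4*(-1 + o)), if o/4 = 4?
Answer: -130680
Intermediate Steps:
o = 16 (o = 4*4 = 16)
(-22*(-99))*(-4*(-1 + o)) = (-22*(-99))*(-4*(-1 + 16)) = 2178*(-4*15) = 2178*(-60) = -130680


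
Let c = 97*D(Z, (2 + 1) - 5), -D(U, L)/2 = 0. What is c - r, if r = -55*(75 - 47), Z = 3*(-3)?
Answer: 1540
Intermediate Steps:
Z = -9
D(U, L) = 0 (D(U, L) = -2*0 = 0)
c = 0 (c = 97*0 = 0)
r = -1540 (r = -55*28 = -1540)
c - r = 0 - 1*(-1540) = 0 + 1540 = 1540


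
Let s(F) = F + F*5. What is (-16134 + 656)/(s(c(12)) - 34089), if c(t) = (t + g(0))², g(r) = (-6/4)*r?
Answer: 15478/33225 ≈ 0.46585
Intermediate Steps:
g(r) = -3*r/2 (g(r) = (-6/4)*r = (-1*3/2)*r = -3*r/2)
c(t) = t² (c(t) = (t - 3/2*0)² = (t + 0)² = t²)
s(F) = 6*F (s(F) = F + 5*F = 6*F)
(-16134 + 656)/(s(c(12)) - 34089) = (-16134 + 656)/(6*12² - 34089) = -15478/(6*144 - 34089) = -15478/(864 - 34089) = -15478/(-33225) = -15478*(-1/33225) = 15478/33225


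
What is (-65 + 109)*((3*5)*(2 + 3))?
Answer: 3300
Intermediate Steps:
(-65 + 109)*((3*5)*(2 + 3)) = 44*(15*5) = 44*75 = 3300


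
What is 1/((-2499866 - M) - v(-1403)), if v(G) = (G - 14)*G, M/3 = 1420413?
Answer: -1/8749156 ≈ -1.1430e-7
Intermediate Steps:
M = 4261239 (M = 3*1420413 = 4261239)
v(G) = G*(-14 + G) (v(G) = (-14 + G)*G = G*(-14 + G))
1/((-2499866 - M) - v(-1403)) = 1/((-2499866 - 1*4261239) - (-1403)*(-14 - 1403)) = 1/((-2499866 - 4261239) - (-1403)*(-1417)) = 1/(-6761105 - 1*1988051) = 1/(-6761105 - 1988051) = 1/(-8749156) = -1/8749156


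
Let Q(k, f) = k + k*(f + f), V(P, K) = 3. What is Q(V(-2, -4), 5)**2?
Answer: 1089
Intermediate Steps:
Q(k, f) = k + 2*f*k (Q(k, f) = k + k*(2*f) = k + 2*f*k)
Q(V(-2, -4), 5)**2 = (3*(1 + 2*5))**2 = (3*(1 + 10))**2 = (3*11)**2 = 33**2 = 1089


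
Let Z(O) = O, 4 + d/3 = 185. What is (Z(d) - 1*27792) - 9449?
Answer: -36698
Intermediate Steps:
d = 543 (d = -12 + 3*185 = -12 + 555 = 543)
(Z(d) - 1*27792) - 9449 = (543 - 1*27792) - 9449 = (543 - 27792) - 9449 = -27249 - 9449 = -36698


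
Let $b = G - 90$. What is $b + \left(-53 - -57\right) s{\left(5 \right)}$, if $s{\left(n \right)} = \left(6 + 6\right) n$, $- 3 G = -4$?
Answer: $\frac{454}{3} \approx 151.33$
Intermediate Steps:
$G = \frac{4}{3}$ ($G = \left(- \frac{1}{3}\right) \left(-4\right) = \frac{4}{3} \approx 1.3333$)
$b = - \frac{266}{3}$ ($b = \frac{4}{3} - 90 = - \frac{266}{3} \approx -88.667$)
$s{\left(n \right)} = 12 n$
$b + \left(-53 - -57\right) s{\left(5 \right)} = - \frac{266}{3} + \left(-53 - -57\right) 12 \cdot 5 = - \frac{266}{3} + \left(-53 + 57\right) 60 = - \frac{266}{3} + 4 \cdot 60 = - \frac{266}{3} + 240 = \frac{454}{3}$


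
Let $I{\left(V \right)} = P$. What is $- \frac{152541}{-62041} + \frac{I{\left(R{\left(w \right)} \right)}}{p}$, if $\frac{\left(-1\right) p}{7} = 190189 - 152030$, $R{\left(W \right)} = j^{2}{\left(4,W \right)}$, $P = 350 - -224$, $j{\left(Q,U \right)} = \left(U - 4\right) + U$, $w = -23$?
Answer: $\frac{5815724657}{2367422519} \approx 2.4566$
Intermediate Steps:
$j{\left(Q,U \right)} = -4 + 2 U$ ($j{\left(Q,U \right)} = \left(-4 + U\right) + U = -4 + 2 U$)
$P = 574$ ($P = 350 + 224 = 574$)
$R{\left(W \right)} = \left(-4 + 2 W\right)^{2}$
$p = -267113$ ($p = - 7 \left(190189 - 152030\right) = \left(-7\right) 38159 = -267113$)
$I{\left(V \right)} = 574$
$- \frac{152541}{-62041} + \frac{I{\left(R{\left(w \right)} \right)}}{p} = - \frac{152541}{-62041} + \frac{574}{-267113} = \left(-152541\right) \left(- \frac{1}{62041}\right) + 574 \left(- \frac{1}{267113}\right) = \frac{152541}{62041} - \frac{82}{38159} = \frac{5815724657}{2367422519}$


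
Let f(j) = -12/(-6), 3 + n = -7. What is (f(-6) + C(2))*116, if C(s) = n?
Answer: -928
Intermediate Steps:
n = -10 (n = -3 - 7 = -10)
C(s) = -10
f(j) = 2 (f(j) = -12*(-1/6) = 2)
(f(-6) + C(2))*116 = (2 - 10)*116 = -8*116 = -928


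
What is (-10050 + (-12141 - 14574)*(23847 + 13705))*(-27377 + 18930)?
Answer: 8474129483310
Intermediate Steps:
(-10050 + (-12141 - 14574)*(23847 + 13705))*(-27377 + 18930) = (-10050 - 26715*37552)*(-8447) = (-10050 - 1003201680)*(-8447) = -1003211730*(-8447) = 8474129483310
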